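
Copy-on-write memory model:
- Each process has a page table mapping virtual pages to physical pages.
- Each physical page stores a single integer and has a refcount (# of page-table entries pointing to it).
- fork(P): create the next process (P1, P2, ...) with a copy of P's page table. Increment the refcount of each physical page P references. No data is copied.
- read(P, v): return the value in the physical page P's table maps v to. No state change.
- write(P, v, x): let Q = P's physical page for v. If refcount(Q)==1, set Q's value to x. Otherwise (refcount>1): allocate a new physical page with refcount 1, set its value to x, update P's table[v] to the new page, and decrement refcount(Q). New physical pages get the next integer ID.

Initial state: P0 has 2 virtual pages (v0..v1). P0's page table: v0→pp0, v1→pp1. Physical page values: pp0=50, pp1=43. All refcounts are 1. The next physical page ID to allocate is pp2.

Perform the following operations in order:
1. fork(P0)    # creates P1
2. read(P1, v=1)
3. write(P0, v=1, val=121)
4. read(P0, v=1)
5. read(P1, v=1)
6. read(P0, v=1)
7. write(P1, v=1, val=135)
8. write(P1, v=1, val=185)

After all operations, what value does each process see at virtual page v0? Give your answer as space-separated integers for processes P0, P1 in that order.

Op 1: fork(P0) -> P1. 2 ppages; refcounts: pp0:2 pp1:2
Op 2: read(P1, v1) -> 43. No state change.
Op 3: write(P0, v1, 121). refcount(pp1)=2>1 -> COPY to pp2. 3 ppages; refcounts: pp0:2 pp1:1 pp2:1
Op 4: read(P0, v1) -> 121. No state change.
Op 5: read(P1, v1) -> 43. No state change.
Op 6: read(P0, v1) -> 121. No state change.
Op 7: write(P1, v1, 135). refcount(pp1)=1 -> write in place. 3 ppages; refcounts: pp0:2 pp1:1 pp2:1
Op 8: write(P1, v1, 185). refcount(pp1)=1 -> write in place. 3 ppages; refcounts: pp0:2 pp1:1 pp2:1
P0: v0 -> pp0 = 50
P1: v0 -> pp0 = 50

Answer: 50 50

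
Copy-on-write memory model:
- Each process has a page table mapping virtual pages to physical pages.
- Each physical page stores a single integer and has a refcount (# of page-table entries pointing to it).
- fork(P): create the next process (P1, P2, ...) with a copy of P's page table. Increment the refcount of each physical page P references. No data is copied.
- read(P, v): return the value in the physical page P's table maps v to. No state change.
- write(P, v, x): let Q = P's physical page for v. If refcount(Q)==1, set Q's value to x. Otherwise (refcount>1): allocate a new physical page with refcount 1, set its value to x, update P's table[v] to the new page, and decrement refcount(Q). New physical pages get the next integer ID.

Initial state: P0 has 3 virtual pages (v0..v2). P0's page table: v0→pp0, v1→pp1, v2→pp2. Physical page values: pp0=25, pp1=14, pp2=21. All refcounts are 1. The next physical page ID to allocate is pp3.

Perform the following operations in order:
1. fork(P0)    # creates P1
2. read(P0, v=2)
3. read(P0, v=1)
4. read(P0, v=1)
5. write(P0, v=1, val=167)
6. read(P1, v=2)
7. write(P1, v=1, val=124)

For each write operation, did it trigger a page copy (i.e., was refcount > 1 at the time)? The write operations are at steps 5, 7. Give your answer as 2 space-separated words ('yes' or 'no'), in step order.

Op 1: fork(P0) -> P1. 3 ppages; refcounts: pp0:2 pp1:2 pp2:2
Op 2: read(P0, v2) -> 21. No state change.
Op 3: read(P0, v1) -> 14. No state change.
Op 4: read(P0, v1) -> 14. No state change.
Op 5: write(P0, v1, 167). refcount(pp1)=2>1 -> COPY to pp3. 4 ppages; refcounts: pp0:2 pp1:1 pp2:2 pp3:1
Op 6: read(P1, v2) -> 21. No state change.
Op 7: write(P1, v1, 124). refcount(pp1)=1 -> write in place. 4 ppages; refcounts: pp0:2 pp1:1 pp2:2 pp3:1

yes no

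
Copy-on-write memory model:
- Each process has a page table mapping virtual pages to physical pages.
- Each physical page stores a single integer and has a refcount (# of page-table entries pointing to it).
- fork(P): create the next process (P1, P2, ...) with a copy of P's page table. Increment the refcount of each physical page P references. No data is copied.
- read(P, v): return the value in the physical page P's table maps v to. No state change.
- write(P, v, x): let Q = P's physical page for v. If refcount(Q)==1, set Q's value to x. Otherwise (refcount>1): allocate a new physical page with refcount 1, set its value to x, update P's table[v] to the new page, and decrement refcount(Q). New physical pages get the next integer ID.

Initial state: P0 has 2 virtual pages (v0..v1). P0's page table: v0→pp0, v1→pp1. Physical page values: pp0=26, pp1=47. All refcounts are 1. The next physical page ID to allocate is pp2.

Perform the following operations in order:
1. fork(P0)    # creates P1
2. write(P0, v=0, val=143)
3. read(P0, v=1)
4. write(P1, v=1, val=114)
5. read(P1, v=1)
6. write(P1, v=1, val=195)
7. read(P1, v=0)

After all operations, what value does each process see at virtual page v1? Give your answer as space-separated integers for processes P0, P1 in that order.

Op 1: fork(P0) -> P1. 2 ppages; refcounts: pp0:2 pp1:2
Op 2: write(P0, v0, 143). refcount(pp0)=2>1 -> COPY to pp2. 3 ppages; refcounts: pp0:1 pp1:2 pp2:1
Op 3: read(P0, v1) -> 47. No state change.
Op 4: write(P1, v1, 114). refcount(pp1)=2>1 -> COPY to pp3. 4 ppages; refcounts: pp0:1 pp1:1 pp2:1 pp3:1
Op 5: read(P1, v1) -> 114. No state change.
Op 6: write(P1, v1, 195). refcount(pp3)=1 -> write in place. 4 ppages; refcounts: pp0:1 pp1:1 pp2:1 pp3:1
Op 7: read(P1, v0) -> 26. No state change.
P0: v1 -> pp1 = 47
P1: v1 -> pp3 = 195

Answer: 47 195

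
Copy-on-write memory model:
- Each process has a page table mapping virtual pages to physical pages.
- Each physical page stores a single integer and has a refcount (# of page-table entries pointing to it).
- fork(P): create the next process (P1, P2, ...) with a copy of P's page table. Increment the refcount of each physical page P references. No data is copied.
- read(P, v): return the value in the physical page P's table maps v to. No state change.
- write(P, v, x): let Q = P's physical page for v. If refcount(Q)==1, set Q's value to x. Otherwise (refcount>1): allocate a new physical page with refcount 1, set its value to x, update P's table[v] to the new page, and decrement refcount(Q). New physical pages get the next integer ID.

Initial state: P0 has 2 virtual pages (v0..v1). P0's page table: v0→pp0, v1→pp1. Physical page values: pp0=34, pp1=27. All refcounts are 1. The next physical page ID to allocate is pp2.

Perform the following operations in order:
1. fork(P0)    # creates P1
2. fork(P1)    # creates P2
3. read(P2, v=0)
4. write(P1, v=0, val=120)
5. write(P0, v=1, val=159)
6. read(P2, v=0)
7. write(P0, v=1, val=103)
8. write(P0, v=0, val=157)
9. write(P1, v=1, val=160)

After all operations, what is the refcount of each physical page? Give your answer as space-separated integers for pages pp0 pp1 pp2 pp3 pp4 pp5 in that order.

Answer: 1 1 1 1 1 1

Derivation:
Op 1: fork(P0) -> P1. 2 ppages; refcounts: pp0:2 pp1:2
Op 2: fork(P1) -> P2. 2 ppages; refcounts: pp0:3 pp1:3
Op 3: read(P2, v0) -> 34. No state change.
Op 4: write(P1, v0, 120). refcount(pp0)=3>1 -> COPY to pp2. 3 ppages; refcounts: pp0:2 pp1:3 pp2:1
Op 5: write(P0, v1, 159). refcount(pp1)=3>1 -> COPY to pp3. 4 ppages; refcounts: pp0:2 pp1:2 pp2:1 pp3:1
Op 6: read(P2, v0) -> 34. No state change.
Op 7: write(P0, v1, 103). refcount(pp3)=1 -> write in place. 4 ppages; refcounts: pp0:2 pp1:2 pp2:1 pp3:1
Op 8: write(P0, v0, 157). refcount(pp0)=2>1 -> COPY to pp4. 5 ppages; refcounts: pp0:1 pp1:2 pp2:1 pp3:1 pp4:1
Op 9: write(P1, v1, 160). refcount(pp1)=2>1 -> COPY to pp5. 6 ppages; refcounts: pp0:1 pp1:1 pp2:1 pp3:1 pp4:1 pp5:1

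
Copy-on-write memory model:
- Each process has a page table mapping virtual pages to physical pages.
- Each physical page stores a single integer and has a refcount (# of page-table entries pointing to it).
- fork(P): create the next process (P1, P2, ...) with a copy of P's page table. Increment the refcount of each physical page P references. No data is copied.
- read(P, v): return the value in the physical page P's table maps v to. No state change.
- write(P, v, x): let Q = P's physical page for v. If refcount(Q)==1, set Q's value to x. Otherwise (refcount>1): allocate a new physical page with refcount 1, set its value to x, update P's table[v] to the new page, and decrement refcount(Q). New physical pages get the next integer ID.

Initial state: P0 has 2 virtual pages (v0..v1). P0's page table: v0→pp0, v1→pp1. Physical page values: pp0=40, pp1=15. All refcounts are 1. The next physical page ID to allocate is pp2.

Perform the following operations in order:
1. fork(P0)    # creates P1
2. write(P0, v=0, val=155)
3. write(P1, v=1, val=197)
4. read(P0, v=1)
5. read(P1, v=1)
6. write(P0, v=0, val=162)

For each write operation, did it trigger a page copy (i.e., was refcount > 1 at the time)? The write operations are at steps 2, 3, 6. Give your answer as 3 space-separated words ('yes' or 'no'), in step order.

Op 1: fork(P0) -> P1. 2 ppages; refcounts: pp0:2 pp1:2
Op 2: write(P0, v0, 155). refcount(pp0)=2>1 -> COPY to pp2. 3 ppages; refcounts: pp0:1 pp1:2 pp2:1
Op 3: write(P1, v1, 197). refcount(pp1)=2>1 -> COPY to pp3. 4 ppages; refcounts: pp0:1 pp1:1 pp2:1 pp3:1
Op 4: read(P0, v1) -> 15. No state change.
Op 5: read(P1, v1) -> 197. No state change.
Op 6: write(P0, v0, 162). refcount(pp2)=1 -> write in place. 4 ppages; refcounts: pp0:1 pp1:1 pp2:1 pp3:1

yes yes no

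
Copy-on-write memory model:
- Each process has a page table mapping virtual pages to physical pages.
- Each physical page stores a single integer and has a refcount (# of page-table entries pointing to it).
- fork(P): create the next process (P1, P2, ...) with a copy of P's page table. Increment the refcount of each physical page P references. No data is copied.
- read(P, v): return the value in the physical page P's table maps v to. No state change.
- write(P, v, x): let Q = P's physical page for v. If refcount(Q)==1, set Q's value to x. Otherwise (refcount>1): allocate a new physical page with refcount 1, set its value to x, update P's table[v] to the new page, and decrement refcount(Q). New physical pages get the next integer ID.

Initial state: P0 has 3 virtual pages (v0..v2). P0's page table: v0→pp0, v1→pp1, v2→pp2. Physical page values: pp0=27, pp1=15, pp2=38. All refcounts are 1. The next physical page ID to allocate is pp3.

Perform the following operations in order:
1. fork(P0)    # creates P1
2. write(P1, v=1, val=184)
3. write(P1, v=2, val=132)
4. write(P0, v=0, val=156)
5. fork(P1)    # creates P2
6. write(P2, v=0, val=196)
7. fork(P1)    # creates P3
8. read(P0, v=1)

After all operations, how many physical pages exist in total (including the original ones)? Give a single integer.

Answer: 7

Derivation:
Op 1: fork(P0) -> P1. 3 ppages; refcounts: pp0:2 pp1:2 pp2:2
Op 2: write(P1, v1, 184). refcount(pp1)=2>1 -> COPY to pp3. 4 ppages; refcounts: pp0:2 pp1:1 pp2:2 pp3:1
Op 3: write(P1, v2, 132). refcount(pp2)=2>1 -> COPY to pp4. 5 ppages; refcounts: pp0:2 pp1:1 pp2:1 pp3:1 pp4:1
Op 4: write(P0, v0, 156). refcount(pp0)=2>1 -> COPY to pp5. 6 ppages; refcounts: pp0:1 pp1:1 pp2:1 pp3:1 pp4:1 pp5:1
Op 5: fork(P1) -> P2. 6 ppages; refcounts: pp0:2 pp1:1 pp2:1 pp3:2 pp4:2 pp5:1
Op 6: write(P2, v0, 196). refcount(pp0)=2>1 -> COPY to pp6. 7 ppages; refcounts: pp0:1 pp1:1 pp2:1 pp3:2 pp4:2 pp5:1 pp6:1
Op 7: fork(P1) -> P3. 7 ppages; refcounts: pp0:2 pp1:1 pp2:1 pp3:3 pp4:3 pp5:1 pp6:1
Op 8: read(P0, v1) -> 15. No state change.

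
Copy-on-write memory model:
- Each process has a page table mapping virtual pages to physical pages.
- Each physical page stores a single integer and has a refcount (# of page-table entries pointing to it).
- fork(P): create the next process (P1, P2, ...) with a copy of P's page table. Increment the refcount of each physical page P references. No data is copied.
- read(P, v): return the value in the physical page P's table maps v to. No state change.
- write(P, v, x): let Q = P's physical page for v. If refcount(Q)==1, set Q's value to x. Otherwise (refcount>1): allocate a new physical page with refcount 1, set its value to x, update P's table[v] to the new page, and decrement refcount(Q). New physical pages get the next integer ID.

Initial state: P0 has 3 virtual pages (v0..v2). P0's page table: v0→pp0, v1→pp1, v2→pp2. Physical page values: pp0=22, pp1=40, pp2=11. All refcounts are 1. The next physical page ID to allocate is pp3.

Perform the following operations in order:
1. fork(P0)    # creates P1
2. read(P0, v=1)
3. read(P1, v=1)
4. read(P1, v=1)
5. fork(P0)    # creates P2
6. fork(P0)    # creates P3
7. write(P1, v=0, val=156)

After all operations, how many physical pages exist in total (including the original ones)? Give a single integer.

Op 1: fork(P0) -> P1. 3 ppages; refcounts: pp0:2 pp1:2 pp2:2
Op 2: read(P0, v1) -> 40. No state change.
Op 3: read(P1, v1) -> 40. No state change.
Op 4: read(P1, v1) -> 40. No state change.
Op 5: fork(P0) -> P2. 3 ppages; refcounts: pp0:3 pp1:3 pp2:3
Op 6: fork(P0) -> P3. 3 ppages; refcounts: pp0:4 pp1:4 pp2:4
Op 7: write(P1, v0, 156). refcount(pp0)=4>1 -> COPY to pp3. 4 ppages; refcounts: pp0:3 pp1:4 pp2:4 pp3:1

Answer: 4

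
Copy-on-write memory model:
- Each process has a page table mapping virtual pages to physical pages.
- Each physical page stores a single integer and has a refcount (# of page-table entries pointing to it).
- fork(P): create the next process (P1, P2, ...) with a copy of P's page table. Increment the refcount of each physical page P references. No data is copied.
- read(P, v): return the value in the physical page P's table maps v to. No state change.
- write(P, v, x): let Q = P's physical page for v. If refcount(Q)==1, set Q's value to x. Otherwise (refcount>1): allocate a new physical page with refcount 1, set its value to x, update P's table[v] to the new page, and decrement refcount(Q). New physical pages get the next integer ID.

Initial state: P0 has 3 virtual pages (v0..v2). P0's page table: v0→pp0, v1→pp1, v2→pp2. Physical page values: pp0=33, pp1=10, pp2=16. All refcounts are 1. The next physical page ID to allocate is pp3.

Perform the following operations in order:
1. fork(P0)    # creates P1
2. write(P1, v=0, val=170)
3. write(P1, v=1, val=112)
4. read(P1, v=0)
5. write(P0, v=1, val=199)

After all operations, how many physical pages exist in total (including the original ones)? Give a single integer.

Op 1: fork(P0) -> P1. 3 ppages; refcounts: pp0:2 pp1:2 pp2:2
Op 2: write(P1, v0, 170). refcount(pp0)=2>1 -> COPY to pp3. 4 ppages; refcounts: pp0:1 pp1:2 pp2:2 pp3:1
Op 3: write(P1, v1, 112). refcount(pp1)=2>1 -> COPY to pp4. 5 ppages; refcounts: pp0:1 pp1:1 pp2:2 pp3:1 pp4:1
Op 4: read(P1, v0) -> 170. No state change.
Op 5: write(P0, v1, 199). refcount(pp1)=1 -> write in place. 5 ppages; refcounts: pp0:1 pp1:1 pp2:2 pp3:1 pp4:1

Answer: 5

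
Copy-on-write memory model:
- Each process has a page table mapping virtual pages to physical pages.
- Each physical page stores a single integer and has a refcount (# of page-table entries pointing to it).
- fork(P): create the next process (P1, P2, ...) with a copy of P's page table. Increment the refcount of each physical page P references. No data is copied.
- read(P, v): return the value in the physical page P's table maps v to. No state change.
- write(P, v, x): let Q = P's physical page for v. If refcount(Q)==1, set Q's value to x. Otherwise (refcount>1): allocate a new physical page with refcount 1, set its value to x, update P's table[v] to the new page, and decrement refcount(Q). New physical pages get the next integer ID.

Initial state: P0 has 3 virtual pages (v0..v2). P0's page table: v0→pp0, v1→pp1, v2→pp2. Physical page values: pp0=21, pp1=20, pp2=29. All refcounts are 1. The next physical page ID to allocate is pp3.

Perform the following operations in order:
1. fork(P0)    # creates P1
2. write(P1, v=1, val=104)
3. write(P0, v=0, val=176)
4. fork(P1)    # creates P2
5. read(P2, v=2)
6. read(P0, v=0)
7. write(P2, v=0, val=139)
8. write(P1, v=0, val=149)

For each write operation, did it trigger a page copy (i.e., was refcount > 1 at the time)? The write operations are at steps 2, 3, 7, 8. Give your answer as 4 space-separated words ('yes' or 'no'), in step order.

Op 1: fork(P0) -> P1. 3 ppages; refcounts: pp0:2 pp1:2 pp2:2
Op 2: write(P1, v1, 104). refcount(pp1)=2>1 -> COPY to pp3. 4 ppages; refcounts: pp0:2 pp1:1 pp2:2 pp3:1
Op 3: write(P0, v0, 176). refcount(pp0)=2>1 -> COPY to pp4. 5 ppages; refcounts: pp0:1 pp1:1 pp2:2 pp3:1 pp4:1
Op 4: fork(P1) -> P2. 5 ppages; refcounts: pp0:2 pp1:1 pp2:3 pp3:2 pp4:1
Op 5: read(P2, v2) -> 29. No state change.
Op 6: read(P0, v0) -> 176. No state change.
Op 7: write(P2, v0, 139). refcount(pp0)=2>1 -> COPY to pp5. 6 ppages; refcounts: pp0:1 pp1:1 pp2:3 pp3:2 pp4:1 pp5:1
Op 8: write(P1, v0, 149). refcount(pp0)=1 -> write in place. 6 ppages; refcounts: pp0:1 pp1:1 pp2:3 pp3:2 pp4:1 pp5:1

yes yes yes no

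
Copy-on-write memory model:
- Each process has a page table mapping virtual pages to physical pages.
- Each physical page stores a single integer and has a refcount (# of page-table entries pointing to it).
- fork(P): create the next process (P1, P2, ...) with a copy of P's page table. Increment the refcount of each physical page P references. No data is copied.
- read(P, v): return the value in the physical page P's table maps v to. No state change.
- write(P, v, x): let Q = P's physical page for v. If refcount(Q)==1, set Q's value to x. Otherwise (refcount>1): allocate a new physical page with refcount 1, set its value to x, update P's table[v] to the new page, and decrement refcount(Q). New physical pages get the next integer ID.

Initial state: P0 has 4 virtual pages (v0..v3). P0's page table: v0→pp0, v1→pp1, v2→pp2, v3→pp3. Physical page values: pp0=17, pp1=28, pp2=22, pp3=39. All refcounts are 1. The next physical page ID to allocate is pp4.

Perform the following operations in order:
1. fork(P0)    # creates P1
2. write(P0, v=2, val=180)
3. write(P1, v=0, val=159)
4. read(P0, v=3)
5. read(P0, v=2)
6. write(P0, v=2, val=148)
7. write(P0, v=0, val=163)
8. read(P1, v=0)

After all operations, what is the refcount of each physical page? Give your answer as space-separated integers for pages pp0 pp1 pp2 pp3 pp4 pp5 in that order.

Answer: 1 2 1 2 1 1

Derivation:
Op 1: fork(P0) -> P1. 4 ppages; refcounts: pp0:2 pp1:2 pp2:2 pp3:2
Op 2: write(P0, v2, 180). refcount(pp2)=2>1 -> COPY to pp4. 5 ppages; refcounts: pp0:2 pp1:2 pp2:1 pp3:2 pp4:1
Op 3: write(P1, v0, 159). refcount(pp0)=2>1 -> COPY to pp5. 6 ppages; refcounts: pp0:1 pp1:2 pp2:1 pp3:2 pp4:1 pp5:1
Op 4: read(P0, v3) -> 39. No state change.
Op 5: read(P0, v2) -> 180. No state change.
Op 6: write(P0, v2, 148). refcount(pp4)=1 -> write in place. 6 ppages; refcounts: pp0:1 pp1:2 pp2:1 pp3:2 pp4:1 pp5:1
Op 7: write(P0, v0, 163). refcount(pp0)=1 -> write in place. 6 ppages; refcounts: pp0:1 pp1:2 pp2:1 pp3:2 pp4:1 pp5:1
Op 8: read(P1, v0) -> 159. No state change.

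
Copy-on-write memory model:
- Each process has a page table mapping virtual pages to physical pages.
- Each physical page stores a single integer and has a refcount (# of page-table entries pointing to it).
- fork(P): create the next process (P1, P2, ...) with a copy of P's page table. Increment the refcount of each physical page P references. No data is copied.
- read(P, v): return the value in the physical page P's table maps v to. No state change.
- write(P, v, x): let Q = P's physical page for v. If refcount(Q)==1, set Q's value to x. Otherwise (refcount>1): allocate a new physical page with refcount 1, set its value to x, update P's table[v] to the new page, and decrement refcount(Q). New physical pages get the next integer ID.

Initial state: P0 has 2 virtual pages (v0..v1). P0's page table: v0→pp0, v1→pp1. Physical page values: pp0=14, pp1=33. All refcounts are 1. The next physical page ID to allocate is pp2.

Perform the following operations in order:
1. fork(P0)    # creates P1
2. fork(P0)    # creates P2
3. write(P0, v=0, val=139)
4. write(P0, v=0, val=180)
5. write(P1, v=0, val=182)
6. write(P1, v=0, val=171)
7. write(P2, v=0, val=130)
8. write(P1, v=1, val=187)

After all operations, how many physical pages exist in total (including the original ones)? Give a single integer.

Op 1: fork(P0) -> P1. 2 ppages; refcounts: pp0:2 pp1:2
Op 2: fork(P0) -> P2. 2 ppages; refcounts: pp0:3 pp1:3
Op 3: write(P0, v0, 139). refcount(pp0)=3>1 -> COPY to pp2. 3 ppages; refcounts: pp0:2 pp1:3 pp2:1
Op 4: write(P0, v0, 180). refcount(pp2)=1 -> write in place. 3 ppages; refcounts: pp0:2 pp1:3 pp2:1
Op 5: write(P1, v0, 182). refcount(pp0)=2>1 -> COPY to pp3. 4 ppages; refcounts: pp0:1 pp1:3 pp2:1 pp3:1
Op 6: write(P1, v0, 171). refcount(pp3)=1 -> write in place. 4 ppages; refcounts: pp0:1 pp1:3 pp2:1 pp3:1
Op 7: write(P2, v0, 130). refcount(pp0)=1 -> write in place. 4 ppages; refcounts: pp0:1 pp1:3 pp2:1 pp3:1
Op 8: write(P1, v1, 187). refcount(pp1)=3>1 -> COPY to pp4. 5 ppages; refcounts: pp0:1 pp1:2 pp2:1 pp3:1 pp4:1

Answer: 5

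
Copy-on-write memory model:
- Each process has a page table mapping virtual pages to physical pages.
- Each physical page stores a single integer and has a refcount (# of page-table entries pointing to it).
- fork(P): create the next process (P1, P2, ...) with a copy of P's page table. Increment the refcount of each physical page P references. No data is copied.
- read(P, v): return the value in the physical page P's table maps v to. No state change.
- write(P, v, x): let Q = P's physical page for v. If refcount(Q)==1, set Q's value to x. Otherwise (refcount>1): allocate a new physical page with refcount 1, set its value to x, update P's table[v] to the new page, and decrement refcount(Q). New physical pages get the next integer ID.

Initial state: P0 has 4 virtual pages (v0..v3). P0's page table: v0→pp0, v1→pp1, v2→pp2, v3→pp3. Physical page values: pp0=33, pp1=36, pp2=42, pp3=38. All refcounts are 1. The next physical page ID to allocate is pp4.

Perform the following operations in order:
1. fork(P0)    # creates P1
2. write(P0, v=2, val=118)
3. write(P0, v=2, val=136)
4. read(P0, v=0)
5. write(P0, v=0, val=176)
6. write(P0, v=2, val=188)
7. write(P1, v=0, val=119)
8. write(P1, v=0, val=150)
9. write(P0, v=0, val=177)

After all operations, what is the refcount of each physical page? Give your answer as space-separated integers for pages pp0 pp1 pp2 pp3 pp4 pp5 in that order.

Answer: 1 2 1 2 1 1

Derivation:
Op 1: fork(P0) -> P1. 4 ppages; refcounts: pp0:2 pp1:2 pp2:2 pp3:2
Op 2: write(P0, v2, 118). refcount(pp2)=2>1 -> COPY to pp4. 5 ppages; refcounts: pp0:2 pp1:2 pp2:1 pp3:2 pp4:1
Op 3: write(P0, v2, 136). refcount(pp4)=1 -> write in place. 5 ppages; refcounts: pp0:2 pp1:2 pp2:1 pp3:2 pp4:1
Op 4: read(P0, v0) -> 33. No state change.
Op 5: write(P0, v0, 176). refcount(pp0)=2>1 -> COPY to pp5. 6 ppages; refcounts: pp0:1 pp1:2 pp2:1 pp3:2 pp4:1 pp5:1
Op 6: write(P0, v2, 188). refcount(pp4)=1 -> write in place. 6 ppages; refcounts: pp0:1 pp1:2 pp2:1 pp3:2 pp4:1 pp5:1
Op 7: write(P1, v0, 119). refcount(pp0)=1 -> write in place. 6 ppages; refcounts: pp0:1 pp1:2 pp2:1 pp3:2 pp4:1 pp5:1
Op 8: write(P1, v0, 150). refcount(pp0)=1 -> write in place. 6 ppages; refcounts: pp0:1 pp1:2 pp2:1 pp3:2 pp4:1 pp5:1
Op 9: write(P0, v0, 177). refcount(pp5)=1 -> write in place. 6 ppages; refcounts: pp0:1 pp1:2 pp2:1 pp3:2 pp4:1 pp5:1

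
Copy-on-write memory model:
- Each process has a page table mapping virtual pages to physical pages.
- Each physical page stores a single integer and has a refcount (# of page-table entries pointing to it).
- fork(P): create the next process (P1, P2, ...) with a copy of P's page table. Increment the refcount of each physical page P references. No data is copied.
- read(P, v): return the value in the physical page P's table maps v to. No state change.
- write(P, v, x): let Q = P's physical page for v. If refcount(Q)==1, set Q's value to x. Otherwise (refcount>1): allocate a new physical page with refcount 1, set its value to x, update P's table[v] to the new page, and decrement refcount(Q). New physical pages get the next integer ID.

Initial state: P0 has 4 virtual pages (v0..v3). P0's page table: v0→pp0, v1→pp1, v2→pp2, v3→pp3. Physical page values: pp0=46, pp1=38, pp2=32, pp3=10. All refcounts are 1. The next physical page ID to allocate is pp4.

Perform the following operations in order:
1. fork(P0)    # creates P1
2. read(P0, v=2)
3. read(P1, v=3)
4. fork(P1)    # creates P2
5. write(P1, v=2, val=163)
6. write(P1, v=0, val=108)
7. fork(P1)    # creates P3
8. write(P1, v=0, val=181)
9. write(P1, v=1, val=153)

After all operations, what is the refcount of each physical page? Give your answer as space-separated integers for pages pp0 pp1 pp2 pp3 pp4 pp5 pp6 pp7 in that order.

Op 1: fork(P0) -> P1. 4 ppages; refcounts: pp0:2 pp1:2 pp2:2 pp3:2
Op 2: read(P0, v2) -> 32. No state change.
Op 3: read(P1, v3) -> 10. No state change.
Op 4: fork(P1) -> P2. 4 ppages; refcounts: pp0:3 pp1:3 pp2:3 pp3:3
Op 5: write(P1, v2, 163). refcount(pp2)=3>1 -> COPY to pp4. 5 ppages; refcounts: pp0:3 pp1:3 pp2:2 pp3:3 pp4:1
Op 6: write(P1, v0, 108). refcount(pp0)=3>1 -> COPY to pp5. 6 ppages; refcounts: pp0:2 pp1:3 pp2:2 pp3:3 pp4:1 pp5:1
Op 7: fork(P1) -> P3. 6 ppages; refcounts: pp0:2 pp1:4 pp2:2 pp3:4 pp4:2 pp5:2
Op 8: write(P1, v0, 181). refcount(pp5)=2>1 -> COPY to pp6. 7 ppages; refcounts: pp0:2 pp1:4 pp2:2 pp3:4 pp4:2 pp5:1 pp6:1
Op 9: write(P1, v1, 153). refcount(pp1)=4>1 -> COPY to pp7. 8 ppages; refcounts: pp0:2 pp1:3 pp2:2 pp3:4 pp4:2 pp5:1 pp6:1 pp7:1

Answer: 2 3 2 4 2 1 1 1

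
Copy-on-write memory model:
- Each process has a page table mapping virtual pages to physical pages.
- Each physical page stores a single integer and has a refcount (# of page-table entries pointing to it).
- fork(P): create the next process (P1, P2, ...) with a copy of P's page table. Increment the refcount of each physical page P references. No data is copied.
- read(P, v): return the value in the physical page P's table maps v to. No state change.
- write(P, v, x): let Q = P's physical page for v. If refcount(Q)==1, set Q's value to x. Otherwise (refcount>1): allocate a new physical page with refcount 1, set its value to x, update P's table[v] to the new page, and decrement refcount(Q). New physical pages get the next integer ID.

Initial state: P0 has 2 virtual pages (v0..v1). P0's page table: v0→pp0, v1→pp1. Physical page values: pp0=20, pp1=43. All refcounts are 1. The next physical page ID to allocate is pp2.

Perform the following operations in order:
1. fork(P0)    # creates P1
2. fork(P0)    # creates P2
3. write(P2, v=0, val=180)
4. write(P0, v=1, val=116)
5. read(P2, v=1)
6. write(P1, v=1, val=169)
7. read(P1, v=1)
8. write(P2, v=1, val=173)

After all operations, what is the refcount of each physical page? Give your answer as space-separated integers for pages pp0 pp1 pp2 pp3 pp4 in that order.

Op 1: fork(P0) -> P1. 2 ppages; refcounts: pp0:2 pp1:2
Op 2: fork(P0) -> P2. 2 ppages; refcounts: pp0:3 pp1:3
Op 3: write(P2, v0, 180). refcount(pp0)=3>1 -> COPY to pp2. 3 ppages; refcounts: pp0:2 pp1:3 pp2:1
Op 4: write(P0, v1, 116). refcount(pp1)=3>1 -> COPY to pp3. 4 ppages; refcounts: pp0:2 pp1:2 pp2:1 pp3:1
Op 5: read(P2, v1) -> 43. No state change.
Op 6: write(P1, v1, 169). refcount(pp1)=2>1 -> COPY to pp4. 5 ppages; refcounts: pp0:2 pp1:1 pp2:1 pp3:1 pp4:1
Op 7: read(P1, v1) -> 169. No state change.
Op 8: write(P2, v1, 173). refcount(pp1)=1 -> write in place. 5 ppages; refcounts: pp0:2 pp1:1 pp2:1 pp3:1 pp4:1

Answer: 2 1 1 1 1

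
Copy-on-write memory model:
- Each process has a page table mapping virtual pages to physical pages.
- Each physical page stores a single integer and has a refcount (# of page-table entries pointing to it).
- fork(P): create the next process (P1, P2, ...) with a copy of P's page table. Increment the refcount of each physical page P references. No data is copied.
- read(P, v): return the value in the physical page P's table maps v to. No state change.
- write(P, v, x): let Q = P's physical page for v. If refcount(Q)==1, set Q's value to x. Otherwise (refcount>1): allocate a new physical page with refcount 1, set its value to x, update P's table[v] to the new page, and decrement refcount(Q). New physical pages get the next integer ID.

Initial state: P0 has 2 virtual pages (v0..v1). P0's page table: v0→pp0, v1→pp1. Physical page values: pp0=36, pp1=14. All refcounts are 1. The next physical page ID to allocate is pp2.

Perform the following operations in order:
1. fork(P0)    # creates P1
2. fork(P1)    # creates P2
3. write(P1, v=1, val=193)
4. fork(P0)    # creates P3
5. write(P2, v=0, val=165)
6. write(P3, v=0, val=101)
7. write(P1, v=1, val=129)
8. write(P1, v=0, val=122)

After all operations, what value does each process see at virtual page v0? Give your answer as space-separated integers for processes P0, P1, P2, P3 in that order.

Op 1: fork(P0) -> P1. 2 ppages; refcounts: pp0:2 pp1:2
Op 2: fork(P1) -> P2. 2 ppages; refcounts: pp0:3 pp1:3
Op 3: write(P1, v1, 193). refcount(pp1)=3>1 -> COPY to pp2. 3 ppages; refcounts: pp0:3 pp1:2 pp2:1
Op 4: fork(P0) -> P3. 3 ppages; refcounts: pp0:4 pp1:3 pp2:1
Op 5: write(P2, v0, 165). refcount(pp0)=4>1 -> COPY to pp3. 4 ppages; refcounts: pp0:3 pp1:3 pp2:1 pp3:1
Op 6: write(P3, v0, 101). refcount(pp0)=3>1 -> COPY to pp4. 5 ppages; refcounts: pp0:2 pp1:3 pp2:1 pp3:1 pp4:1
Op 7: write(P1, v1, 129). refcount(pp2)=1 -> write in place. 5 ppages; refcounts: pp0:2 pp1:3 pp2:1 pp3:1 pp4:1
Op 8: write(P1, v0, 122). refcount(pp0)=2>1 -> COPY to pp5. 6 ppages; refcounts: pp0:1 pp1:3 pp2:1 pp3:1 pp4:1 pp5:1
P0: v0 -> pp0 = 36
P1: v0 -> pp5 = 122
P2: v0 -> pp3 = 165
P3: v0 -> pp4 = 101

Answer: 36 122 165 101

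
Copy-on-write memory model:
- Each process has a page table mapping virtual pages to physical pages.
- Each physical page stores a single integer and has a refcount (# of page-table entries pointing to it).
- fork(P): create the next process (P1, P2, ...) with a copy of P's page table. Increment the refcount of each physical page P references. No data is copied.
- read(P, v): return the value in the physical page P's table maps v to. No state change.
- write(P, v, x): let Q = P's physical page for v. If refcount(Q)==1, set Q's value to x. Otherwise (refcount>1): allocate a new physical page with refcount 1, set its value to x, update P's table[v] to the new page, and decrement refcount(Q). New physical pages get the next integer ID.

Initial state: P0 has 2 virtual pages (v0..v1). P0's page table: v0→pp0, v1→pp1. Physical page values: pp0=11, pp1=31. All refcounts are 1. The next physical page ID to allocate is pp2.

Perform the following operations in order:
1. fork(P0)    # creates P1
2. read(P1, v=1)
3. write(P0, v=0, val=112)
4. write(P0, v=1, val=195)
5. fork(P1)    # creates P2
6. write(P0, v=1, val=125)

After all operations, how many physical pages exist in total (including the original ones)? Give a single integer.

Op 1: fork(P0) -> P1. 2 ppages; refcounts: pp0:2 pp1:2
Op 2: read(P1, v1) -> 31. No state change.
Op 3: write(P0, v0, 112). refcount(pp0)=2>1 -> COPY to pp2. 3 ppages; refcounts: pp0:1 pp1:2 pp2:1
Op 4: write(P0, v1, 195). refcount(pp1)=2>1 -> COPY to pp3. 4 ppages; refcounts: pp0:1 pp1:1 pp2:1 pp3:1
Op 5: fork(P1) -> P2. 4 ppages; refcounts: pp0:2 pp1:2 pp2:1 pp3:1
Op 6: write(P0, v1, 125). refcount(pp3)=1 -> write in place. 4 ppages; refcounts: pp0:2 pp1:2 pp2:1 pp3:1

Answer: 4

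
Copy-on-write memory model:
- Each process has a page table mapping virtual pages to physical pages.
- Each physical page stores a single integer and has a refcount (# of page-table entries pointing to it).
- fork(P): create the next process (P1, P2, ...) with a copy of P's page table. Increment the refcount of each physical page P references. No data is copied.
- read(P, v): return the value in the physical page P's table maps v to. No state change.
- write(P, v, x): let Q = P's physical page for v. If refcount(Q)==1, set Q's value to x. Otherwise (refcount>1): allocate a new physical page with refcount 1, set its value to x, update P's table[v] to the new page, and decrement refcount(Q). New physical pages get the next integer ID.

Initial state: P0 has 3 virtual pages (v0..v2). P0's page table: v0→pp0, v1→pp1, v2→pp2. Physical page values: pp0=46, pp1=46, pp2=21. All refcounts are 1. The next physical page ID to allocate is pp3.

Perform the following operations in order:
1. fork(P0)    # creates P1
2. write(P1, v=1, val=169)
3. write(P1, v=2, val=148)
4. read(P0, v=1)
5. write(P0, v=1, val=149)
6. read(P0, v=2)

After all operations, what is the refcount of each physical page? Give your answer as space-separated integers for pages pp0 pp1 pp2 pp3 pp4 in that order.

Op 1: fork(P0) -> P1. 3 ppages; refcounts: pp0:2 pp1:2 pp2:2
Op 2: write(P1, v1, 169). refcount(pp1)=2>1 -> COPY to pp3. 4 ppages; refcounts: pp0:2 pp1:1 pp2:2 pp3:1
Op 3: write(P1, v2, 148). refcount(pp2)=2>1 -> COPY to pp4. 5 ppages; refcounts: pp0:2 pp1:1 pp2:1 pp3:1 pp4:1
Op 4: read(P0, v1) -> 46. No state change.
Op 5: write(P0, v1, 149). refcount(pp1)=1 -> write in place. 5 ppages; refcounts: pp0:2 pp1:1 pp2:1 pp3:1 pp4:1
Op 6: read(P0, v2) -> 21. No state change.

Answer: 2 1 1 1 1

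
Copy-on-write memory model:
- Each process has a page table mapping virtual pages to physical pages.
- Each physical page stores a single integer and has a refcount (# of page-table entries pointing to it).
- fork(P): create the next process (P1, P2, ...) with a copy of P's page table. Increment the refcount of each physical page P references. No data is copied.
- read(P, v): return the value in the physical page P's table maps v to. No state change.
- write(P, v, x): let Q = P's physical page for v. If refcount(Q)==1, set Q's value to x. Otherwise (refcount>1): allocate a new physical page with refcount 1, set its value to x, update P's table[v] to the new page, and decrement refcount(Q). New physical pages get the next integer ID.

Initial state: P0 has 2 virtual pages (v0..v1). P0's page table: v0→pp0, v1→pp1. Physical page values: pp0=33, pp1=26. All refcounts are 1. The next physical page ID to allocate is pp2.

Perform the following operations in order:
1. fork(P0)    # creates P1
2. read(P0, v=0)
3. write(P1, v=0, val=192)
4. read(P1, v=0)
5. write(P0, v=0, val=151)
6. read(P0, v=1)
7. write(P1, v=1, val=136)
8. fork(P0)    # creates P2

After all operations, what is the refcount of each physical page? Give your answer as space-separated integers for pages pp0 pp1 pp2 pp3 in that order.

Answer: 2 2 1 1

Derivation:
Op 1: fork(P0) -> P1. 2 ppages; refcounts: pp0:2 pp1:2
Op 2: read(P0, v0) -> 33. No state change.
Op 3: write(P1, v0, 192). refcount(pp0)=2>1 -> COPY to pp2. 3 ppages; refcounts: pp0:1 pp1:2 pp2:1
Op 4: read(P1, v0) -> 192. No state change.
Op 5: write(P0, v0, 151). refcount(pp0)=1 -> write in place. 3 ppages; refcounts: pp0:1 pp1:2 pp2:1
Op 6: read(P0, v1) -> 26. No state change.
Op 7: write(P1, v1, 136). refcount(pp1)=2>1 -> COPY to pp3. 4 ppages; refcounts: pp0:1 pp1:1 pp2:1 pp3:1
Op 8: fork(P0) -> P2. 4 ppages; refcounts: pp0:2 pp1:2 pp2:1 pp3:1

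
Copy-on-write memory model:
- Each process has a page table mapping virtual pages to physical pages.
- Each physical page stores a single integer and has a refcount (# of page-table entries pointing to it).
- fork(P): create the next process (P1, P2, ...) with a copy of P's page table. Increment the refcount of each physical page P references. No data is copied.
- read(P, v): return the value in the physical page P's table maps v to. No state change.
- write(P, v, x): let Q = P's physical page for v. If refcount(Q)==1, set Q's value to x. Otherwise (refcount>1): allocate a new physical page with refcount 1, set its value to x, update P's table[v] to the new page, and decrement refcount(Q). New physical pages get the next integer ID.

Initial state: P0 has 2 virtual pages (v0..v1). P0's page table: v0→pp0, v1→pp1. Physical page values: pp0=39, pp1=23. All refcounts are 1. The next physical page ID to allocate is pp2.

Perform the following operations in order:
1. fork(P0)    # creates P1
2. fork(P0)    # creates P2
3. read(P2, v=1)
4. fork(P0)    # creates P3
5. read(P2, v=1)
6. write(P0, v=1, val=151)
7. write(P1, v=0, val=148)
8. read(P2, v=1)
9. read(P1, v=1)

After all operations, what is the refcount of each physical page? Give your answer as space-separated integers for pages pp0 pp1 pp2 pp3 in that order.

Answer: 3 3 1 1

Derivation:
Op 1: fork(P0) -> P1. 2 ppages; refcounts: pp0:2 pp1:2
Op 2: fork(P0) -> P2. 2 ppages; refcounts: pp0:3 pp1:3
Op 3: read(P2, v1) -> 23. No state change.
Op 4: fork(P0) -> P3. 2 ppages; refcounts: pp0:4 pp1:4
Op 5: read(P2, v1) -> 23. No state change.
Op 6: write(P0, v1, 151). refcount(pp1)=4>1 -> COPY to pp2. 3 ppages; refcounts: pp0:4 pp1:3 pp2:1
Op 7: write(P1, v0, 148). refcount(pp0)=4>1 -> COPY to pp3. 4 ppages; refcounts: pp0:3 pp1:3 pp2:1 pp3:1
Op 8: read(P2, v1) -> 23. No state change.
Op 9: read(P1, v1) -> 23. No state change.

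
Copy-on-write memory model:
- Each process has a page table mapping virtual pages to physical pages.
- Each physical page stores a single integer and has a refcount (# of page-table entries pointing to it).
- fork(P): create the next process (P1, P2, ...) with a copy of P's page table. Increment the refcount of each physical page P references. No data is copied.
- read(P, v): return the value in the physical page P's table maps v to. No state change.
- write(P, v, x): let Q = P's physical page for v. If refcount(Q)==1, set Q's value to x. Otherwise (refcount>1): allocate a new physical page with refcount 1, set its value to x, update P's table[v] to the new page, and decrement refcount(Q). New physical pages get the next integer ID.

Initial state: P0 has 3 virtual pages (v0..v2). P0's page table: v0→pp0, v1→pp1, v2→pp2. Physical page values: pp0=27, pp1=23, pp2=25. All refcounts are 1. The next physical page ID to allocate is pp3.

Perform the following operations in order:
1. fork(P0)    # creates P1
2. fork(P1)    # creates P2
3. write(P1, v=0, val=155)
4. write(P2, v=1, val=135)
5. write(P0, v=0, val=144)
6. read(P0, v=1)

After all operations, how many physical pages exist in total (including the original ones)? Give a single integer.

Op 1: fork(P0) -> P1. 3 ppages; refcounts: pp0:2 pp1:2 pp2:2
Op 2: fork(P1) -> P2. 3 ppages; refcounts: pp0:3 pp1:3 pp2:3
Op 3: write(P1, v0, 155). refcount(pp0)=3>1 -> COPY to pp3. 4 ppages; refcounts: pp0:2 pp1:3 pp2:3 pp3:1
Op 4: write(P2, v1, 135). refcount(pp1)=3>1 -> COPY to pp4. 5 ppages; refcounts: pp0:2 pp1:2 pp2:3 pp3:1 pp4:1
Op 5: write(P0, v0, 144). refcount(pp0)=2>1 -> COPY to pp5. 6 ppages; refcounts: pp0:1 pp1:2 pp2:3 pp3:1 pp4:1 pp5:1
Op 6: read(P0, v1) -> 23. No state change.

Answer: 6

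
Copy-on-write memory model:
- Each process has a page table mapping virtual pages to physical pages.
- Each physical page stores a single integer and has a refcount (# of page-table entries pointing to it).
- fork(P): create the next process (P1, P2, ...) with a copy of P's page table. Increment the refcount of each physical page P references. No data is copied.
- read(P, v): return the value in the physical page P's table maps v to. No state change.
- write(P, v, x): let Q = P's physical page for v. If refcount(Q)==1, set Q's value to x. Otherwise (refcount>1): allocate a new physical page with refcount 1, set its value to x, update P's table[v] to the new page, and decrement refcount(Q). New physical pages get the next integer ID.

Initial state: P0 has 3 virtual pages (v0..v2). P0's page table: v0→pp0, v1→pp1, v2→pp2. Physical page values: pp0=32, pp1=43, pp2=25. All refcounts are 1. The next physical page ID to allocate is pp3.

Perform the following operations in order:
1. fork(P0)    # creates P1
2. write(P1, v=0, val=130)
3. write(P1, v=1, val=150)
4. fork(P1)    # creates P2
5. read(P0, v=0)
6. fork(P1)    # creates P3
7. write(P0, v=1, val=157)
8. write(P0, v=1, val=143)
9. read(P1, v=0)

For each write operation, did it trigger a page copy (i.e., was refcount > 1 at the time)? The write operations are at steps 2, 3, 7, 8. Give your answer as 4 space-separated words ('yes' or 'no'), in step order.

Op 1: fork(P0) -> P1. 3 ppages; refcounts: pp0:2 pp1:2 pp2:2
Op 2: write(P1, v0, 130). refcount(pp0)=2>1 -> COPY to pp3. 4 ppages; refcounts: pp0:1 pp1:2 pp2:2 pp3:1
Op 3: write(P1, v1, 150). refcount(pp1)=2>1 -> COPY to pp4. 5 ppages; refcounts: pp0:1 pp1:1 pp2:2 pp3:1 pp4:1
Op 4: fork(P1) -> P2. 5 ppages; refcounts: pp0:1 pp1:1 pp2:3 pp3:2 pp4:2
Op 5: read(P0, v0) -> 32. No state change.
Op 6: fork(P1) -> P3. 5 ppages; refcounts: pp0:1 pp1:1 pp2:4 pp3:3 pp4:3
Op 7: write(P0, v1, 157). refcount(pp1)=1 -> write in place. 5 ppages; refcounts: pp0:1 pp1:1 pp2:4 pp3:3 pp4:3
Op 8: write(P0, v1, 143). refcount(pp1)=1 -> write in place. 5 ppages; refcounts: pp0:1 pp1:1 pp2:4 pp3:3 pp4:3
Op 9: read(P1, v0) -> 130. No state change.

yes yes no no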